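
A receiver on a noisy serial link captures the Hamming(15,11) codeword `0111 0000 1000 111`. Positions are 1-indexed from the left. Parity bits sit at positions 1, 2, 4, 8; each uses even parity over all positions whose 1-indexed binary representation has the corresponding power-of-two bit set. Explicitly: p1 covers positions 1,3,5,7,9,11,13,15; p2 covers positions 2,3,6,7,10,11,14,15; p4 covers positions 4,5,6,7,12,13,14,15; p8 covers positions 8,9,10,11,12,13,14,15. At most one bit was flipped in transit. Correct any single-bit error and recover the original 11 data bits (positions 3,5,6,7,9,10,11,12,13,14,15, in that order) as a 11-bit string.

s1: b1⊕b3⊕b5⊕b7⊕b9⊕b11⊕b13⊕b15 = 0⊕1⊕0⊕0⊕1⊕0⊕1⊕1 = 0
s2: b2⊕b3⊕b6⊕b7⊕b10⊕b11⊕b14⊕b15 = 1⊕1⊕0⊕0⊕0⊕0⊕1⊕1 = 0
s4: b4⊕b5⊕b6⊕b7⊕b12⊕b13⊕b14⊕b15 = 1⊕0⊕0⊕0⊕0⊕1⊕1⊕1 = 0
s8: b8⊕b9⊕b10⊕b11⊕b12⊕b13⊕b14⊕b15 = 0⊕1⊕0⊕0⊕0⊕1⊕1⊕1 = 0
Syndrome (s8...s1) = 0000 → position 0 (no error).
No correction needed.
Data bits at positions 3,5,6,7,9,10,11,12,13,14,15: 10001000111

10001000111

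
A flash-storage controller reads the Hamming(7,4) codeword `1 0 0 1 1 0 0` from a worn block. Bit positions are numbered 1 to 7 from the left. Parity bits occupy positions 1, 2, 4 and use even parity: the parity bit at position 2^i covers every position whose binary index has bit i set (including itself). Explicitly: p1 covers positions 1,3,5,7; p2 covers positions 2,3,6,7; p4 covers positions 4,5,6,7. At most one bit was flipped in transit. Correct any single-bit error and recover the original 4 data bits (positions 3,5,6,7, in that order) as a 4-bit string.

0100

s1: b1⊕b3⊕b5⊕b7 = 1⊕0⊕1⊕0 = 0
s2: b2⊕b3⊕b6⊕b7 = 0⊕0⊕0⊕0 = 0
s4: b4⊕b5⊕b6⊕b7 = 1⊕1⊕0⊕0 = 0
Syndrome (s4...s1) = 000 → position 0 (no error).
No correction needed.
Data bits at positions 3,5,6,7: 0100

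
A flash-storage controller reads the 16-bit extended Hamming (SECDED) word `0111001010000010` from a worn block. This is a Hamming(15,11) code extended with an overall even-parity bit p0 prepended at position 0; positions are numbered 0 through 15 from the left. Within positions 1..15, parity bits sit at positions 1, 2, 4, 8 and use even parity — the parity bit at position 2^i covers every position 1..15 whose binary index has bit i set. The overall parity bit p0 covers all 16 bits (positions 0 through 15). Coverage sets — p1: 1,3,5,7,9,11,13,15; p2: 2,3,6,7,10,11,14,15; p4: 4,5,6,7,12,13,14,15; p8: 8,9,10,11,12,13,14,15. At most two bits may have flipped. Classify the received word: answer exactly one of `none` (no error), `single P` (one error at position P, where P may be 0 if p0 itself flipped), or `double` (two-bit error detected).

none

s1: b1⊕b3⊕b5⊕b7⊕b9⊕b11⊕b13⊕b15 = 1⊕1⊕0⊕0⊕0⊕0⊕0⊕0 = 0
s2: b2⊕b3⊕b6⊕b7⊕b10⊕b11⊕b14⊕b15 = 1⊕1⊕1⊕0⊕0⊕0⊕1⊕0 = 0
s4: b4⊕b5⊕b6⊕b7⊕b12⊕b13⊕b14⊕b15 = 0⊕0⊕1⊕0⊕0⊕0⊕1⊕0 = 0
s8: b8⊕b9⊕b10⊕b11⊕b12⊕b13⊕b14⊕b15 = 1⊕0⊕0⊕0⊕0⊕0⊕1⊕0 = 0
Syndrome (s8...s1) = 0000 → position 0 (no error).
Overall parity (XOR of all 16 bits, including p0): 0⊕1⊕1⊕1⊕0⊕0⊕1⊕0⊕1⊕0⊕0⊕0⊕0⊕0⊕1⊕0 = 0
Overall=0, syndrome position=0 → no error.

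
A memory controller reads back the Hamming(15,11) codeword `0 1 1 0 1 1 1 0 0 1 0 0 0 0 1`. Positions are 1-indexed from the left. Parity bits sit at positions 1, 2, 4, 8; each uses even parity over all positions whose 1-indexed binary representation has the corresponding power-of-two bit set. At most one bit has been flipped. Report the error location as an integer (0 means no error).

s1: b1⊕b3⊕b5⊕b7⊕b9⊕b11⊕b13⊕b15 = 0⊕1⊕1⊕1⊕0⊕0⊕0⊕1 = 0
s2: b2⊕b3⊕b6⊕b7⊕b10⊕b11⊕b14⊕b15 = 1⊕1⊕1⊕1⊕1⊕0⊕0⊕1 = 0
s4: b4⊕b5⊕b6⊕b7⊕b12⊕b13⊕b14⊕b15 = 0⊕1⊕1⊕1⊕0⊕0⊕0⊕1 = 0
s8: b8⊕b9⊕b10⊕b11⊕b12⊕b13⊕b14⊕b15 = 0⊕0⊕1⊕0⊕0⊕0⊕0⊕1 = 0
Syndrome (s8...s1) = 0000 → position 0 (no error).

0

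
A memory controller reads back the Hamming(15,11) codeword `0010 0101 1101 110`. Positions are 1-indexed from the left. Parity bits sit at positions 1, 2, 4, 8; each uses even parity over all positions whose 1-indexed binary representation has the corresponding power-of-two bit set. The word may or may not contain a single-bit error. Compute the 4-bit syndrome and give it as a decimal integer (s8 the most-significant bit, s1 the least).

s1: b1⊕b3⊕b5⊕b7⊕b9⊕b11⊕b13⊕b15 = 0⊕1⊕0⊕0⊕1⊕0⊕1⊕0 = 1
s2: b2⊕b3⊕b6⊕b7⊕b10⊕b11⊕b14⊕b15 = 0⊕1⊕1⊕0⊕1⊕0⊕1⊕0 = 0
s4: b4⊕b5⊕b6⊕b7⊕b12⊕b13⊕b14⊕b15 = 0⊕0⊕1⊕0⊕1⊕1⊕1⊕0 = 0
s8: b8⊕b9⊕b10⊕b11⊕b12⊕b13⊕b14⊕b15 = 1⊕1⊕1⊕0⊕1⊕1⊕1⊕0 = 0
Syndrome (s8...s1) = 0001 → position 1.

1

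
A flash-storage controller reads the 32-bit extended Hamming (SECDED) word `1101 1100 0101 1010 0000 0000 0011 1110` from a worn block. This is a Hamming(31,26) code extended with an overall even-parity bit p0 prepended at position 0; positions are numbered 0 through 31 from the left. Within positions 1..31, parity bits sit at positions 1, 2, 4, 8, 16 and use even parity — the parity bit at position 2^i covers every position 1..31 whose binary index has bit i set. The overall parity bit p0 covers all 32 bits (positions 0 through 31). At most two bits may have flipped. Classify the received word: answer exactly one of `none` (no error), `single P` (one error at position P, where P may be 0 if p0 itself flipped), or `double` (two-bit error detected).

double

s1: b1⊕b3⊕b5⊕b7⊕b9⊕b11⊕b13⊕b15⊕b17⊕b19⊕b21⊕b23⊕b25⊕b27⊕b29⊕b31 = 1⊕1⊕1⊕0⊕1⊕1⊕0⊕0⊕0⊕0⊕0⊕0⊕0⊕1⊕1⊕0 = 1
s2: b2⊕b3⊕b6⊕b7⊕b10⊕b11⊕b14⊕b15⊕b18⊕b19⊕b22⊕b23⊕b26⊕b27⊕b30⊕b31 = 0⊕1⊕0⊕0⊕0⊕1⊕1⊕0⊕0⊕0⊕0⊕0⊕1⊕1⊕1⊕0 = 0
s4: b4⊕b5⊕b6⊕b7⊕b12⊕b13⊕b14⊕b15⊕b20⊕b21⊕b22⊕b23⊕b28⊕b29⊕b30⊕b31 = 1⊕1⊕0⊕0⊕1⊕0⊕1⊕0⊕0⊕0⊕0⊕0⊕1⊕1⊕1⊕0 = 1
s8: b8⊕b9⊕b10⊕b11⊕b12⊕b13⊕b14⊕b15⊕b24⊕b25⊕b26⊕b27⊕b28⊕b29⊕b30⊕b31 = 0⊕1⊕0⊕1⊕1⊕0⊕1⊕0⊕0⊕0⊕1⊕1⊕1⊕1⊕1⊕0 = 1
s16: b16⊕b17⊕b18⊕b19⊕b20⊕b21⊕b22⊕b23⊕b24⊕b25⊕b26⊕b27⊕b28⊕b29⊕b30⊕b31 = 0⊕0⊕0⊕0⊕0⊕0⊕0⊕0⊕0⊕0⊕1⊕1⊕1⊕1⊕1⊕0 = 1
Syndrome (s16...s1) = 11101 → position 29.
Overall parity (XOR of all 32 bits, including p0): 1⊕1⊕0⊕1⊕1⊕1⊕0⊕0⊕0⊕1⊕0⊕1⊕1⊕0⊕1⊕0⊕0⊕0⊕0⊕0⊕0⊕0⊕0⊕0⊕0⊕0⊕1⊕1⊕1⊕1⊕1⊕0 = 0
Overall=0, syndrome position=29 → double-bit error detected (uncorrectable).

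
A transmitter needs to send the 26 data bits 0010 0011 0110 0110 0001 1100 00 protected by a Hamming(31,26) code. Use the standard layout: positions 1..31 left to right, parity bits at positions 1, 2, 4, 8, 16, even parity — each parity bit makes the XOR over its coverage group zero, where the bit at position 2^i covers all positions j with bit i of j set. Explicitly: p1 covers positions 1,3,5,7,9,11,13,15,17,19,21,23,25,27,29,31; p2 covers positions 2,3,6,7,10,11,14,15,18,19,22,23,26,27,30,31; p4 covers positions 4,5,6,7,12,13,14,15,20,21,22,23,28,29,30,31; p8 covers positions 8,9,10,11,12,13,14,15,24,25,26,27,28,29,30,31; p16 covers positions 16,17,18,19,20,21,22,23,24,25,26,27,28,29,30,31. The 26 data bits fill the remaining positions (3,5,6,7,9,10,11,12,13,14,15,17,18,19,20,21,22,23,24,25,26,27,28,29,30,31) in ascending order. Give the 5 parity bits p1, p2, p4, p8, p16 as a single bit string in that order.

Place data bits at non-power-of-two positions: b3=0, b5=0, b6=1, b7=0, b9=0, b10=0, b11=1, b12=1, b13=0, b14=1, b15=1, b17=0, b18=0, b19=1, b20=1, b21=0, b22=0, b23=0, b24=0, b25=1, b26=1, b27=1, b28=0, b29=0, b30=0, b31=0.
p1 = XOR of data positions {3,5,7,9,11,13,15,17,19,21,23,25,27,29,31} = 0⊕0⊕0⊕0⊕1⊕0⊕1⊕0⊕1⊕0⊕0⊕1⊕1⊕0⊕0 = 1
p2 = XOR of data positions {3,6,7,10,11,14,15,18,19,22,23,26,27,30,31} = 0⊕1⊕0⊕0⊕1⊕1⊕1⊕0⊕1⊕0⊕0⊕1⊕1⊕0⊕0 = 1
p4 = XOR of data positions {5,6,7,12,13,14,15,20,21,22,23,28,29,30,31} = 0⊕1⊕0⊕1⊕0⊕1⊕1⊕1⊕0⊕0⊕0⊕0⊕0⊕0⊕0 = 1
p8 = XOR of data positions {9,10,11,12,13,14,15,24,25,26,27,28,29,30,31} = 0⊕0⊕1⊕1⊕0⊕1⊕1⊕0⊕1⊕1⊕1⊕0⊕0⊕0⊕0 = 1
p16 = XOR of data positions {17,18,19,20,21,22,23,24,25,26,27,28,29,30,31} = 0⊕0⊕1⊕1⊕0⊕0⊕0⊕0⊕1⊕1⊕1⊕0⊕0⊕0⊕0 = 1
Parity bits p1,p2,p4,p8,p16 = 11111

11111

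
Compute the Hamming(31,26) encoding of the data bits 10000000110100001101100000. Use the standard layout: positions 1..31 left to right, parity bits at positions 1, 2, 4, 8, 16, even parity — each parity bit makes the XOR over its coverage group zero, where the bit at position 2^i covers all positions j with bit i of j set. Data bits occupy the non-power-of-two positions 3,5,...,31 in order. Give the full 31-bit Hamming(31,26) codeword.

1110000000001101100001101100000

Place data bits at non-power-of-two positions: b3=1, b5=0, b6=0, b7=0, b9=0, b10=0, b11=0, b12=0, b13=1, b14=1, b15=0, b17=1, b18=0, b19=0, b20=0, b21=0, b22=1, b23=1, b24=0, b25=1, b26=1, b27=0, b28=0, b29=0, b30=0, b31=0.
p1 = XOR of data positions {3,5,7,9,11,13,15,17,19,21,23,25,27,29,31} = 1⊕0⊕0⊕0⊕0⊕1⊕0⊕1⊕0⊕0⊕1⊕1⊕0⊕0⊕0 = 1
p2 = XOR of data positions {3,6,7,10,11,14,15,18,19,22,23,26,27,30,31} = 1⊕0⊕0⊕0⊕0⊕1⊕0⊕0⊕0⊕1⊕1⊕1⊕0⊕0⊕0 = 1
p4 = XOR of data positions {5,6,7,12,13,14,15,20,21,22,23,28,29,30,31} = 0⊕0⊕0⊕0⊕1⊕1⊕0⊕0⊕0⊕1⊕1⊕0⊕0⊕0⊕0 = 0
p8 = XOR of data positions {9,10,11,12,13,14,15,24,25,26,27,28,29,30,31} = 0⊕0⊕0⊕0⊕1⊕1⊕0⊕0⊕1⊕1⊕0⊕0⊕0⊕0⊕0 = 0
p16 = XOR of data positions {17,18,19,20,21,22,23,24,25,26,27,28,29,30,31} = 1⊕0⊕0⊕0⊕0⊕1⊕1⊕0⊕1⊕1⊕0⊕0⊕0⊕0⊕0 = 1
Codeword b1..b31 = 1110000000001101100001101100000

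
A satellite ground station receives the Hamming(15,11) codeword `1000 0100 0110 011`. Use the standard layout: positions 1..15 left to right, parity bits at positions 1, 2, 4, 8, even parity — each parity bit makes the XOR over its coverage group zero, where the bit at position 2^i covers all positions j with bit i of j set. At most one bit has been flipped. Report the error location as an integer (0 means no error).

s1: b1⊕b3⊕b5⊕b7⊕b9⊕b11⊕b13⊕b15 = 1⊕0⊕0⊕0⊕0⊕1⊕0⊕1 = 1
s2: b2⊕b3⊕b6⊕b7⊕b10⊕b11⊕b14⊕b15 = 0⊕0⊕1⊕0⊕1⊕1⊕1⊕1 = 1
s4: b4⊕b5⊕b6⊕b7⊕b12⊕b13⊕b14⊕b15 = 0⊕0⊕1⊕0⊕0⊕0⊕1⊕1 = 1
s8: b8⊕b9⊕b10⊕b11⊕b12⊕b13⊕b14⊕b15 = 0⊕0⊕1⊕1⊕0⊕0⊕1⊕1 = 0
Syndrome (s8...s1) = 0111 → position 7.

7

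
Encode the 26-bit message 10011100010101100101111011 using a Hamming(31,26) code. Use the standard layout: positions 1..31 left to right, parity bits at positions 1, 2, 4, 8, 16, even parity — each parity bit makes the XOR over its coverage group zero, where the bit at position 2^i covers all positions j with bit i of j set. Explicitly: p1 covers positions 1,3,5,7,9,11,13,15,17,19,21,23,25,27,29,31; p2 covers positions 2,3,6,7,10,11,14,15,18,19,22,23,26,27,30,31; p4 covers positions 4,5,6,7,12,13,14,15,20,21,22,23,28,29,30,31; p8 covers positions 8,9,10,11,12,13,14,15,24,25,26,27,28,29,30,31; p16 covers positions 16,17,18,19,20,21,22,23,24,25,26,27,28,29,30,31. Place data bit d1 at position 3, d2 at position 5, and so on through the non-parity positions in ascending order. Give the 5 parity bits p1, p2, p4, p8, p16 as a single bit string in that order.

10110

Place data bits at non-power-of-two positions: b3=1, b5=0, b6=0, b7=1, b9=1, b10=1, b11=0, b12=0, b13=0, b14=1, b15=0, b17=1, b18=0, b19=1, b20=1, b21=0, b22=0, b23=1, b24=0, b25=1, b26=1, b27=1, b28=1, b29=0, b30=1, b31=1.
p1 = XOR of data positions {3,5,7,9,11,13,15,17,19,21,23,25,27,29,31} = 1⊕0⊕1⊕1⊕0⊕0⊕0⊕1⊕1⊕0⊕1⊕1⊕1⊕0⊕1 = 1
p2 = XOR of data positions {3,6,7,10,11,14,15,18,19,22,23,26,27,30,31} = 1⊕0⊕1⊕1⊕0⊕1⊕0⊕0⊕1⊕0⊕1⊕1⊕1⊕1⊕1 = 0
p4 = XOR of data positions {5,6,7,12,13,14,15,20,21,22,23,28,29,30,31} = 0⊕0⊕1⊕0⊕0⊕1⊕0⊕1⊕0⊕0⊕1⊕1⊕0⊕1⊕1 = 1
p8 = XOR of data positions {9,10,11,12,13,14,15,24,25,26,27,28,29,30,31} = 1⊕1⊕0⊕0⊕0⊕1⊕0⊕0⊕1⊕1⊕1⊕1⊕0⊕1⊕1 = 1
p16 = XOR of data positions {17,18,19,20,21,22,23,24,25,26,27,28,29,30,31} = 1⊕0⊕1⊕1⊕0⊕0⊕1⊕0⊕1⊕1⊕1⊕1⊕0⊕1⊕1 = 0
Parity bits p1,p2,p4,p8,p16 = 10110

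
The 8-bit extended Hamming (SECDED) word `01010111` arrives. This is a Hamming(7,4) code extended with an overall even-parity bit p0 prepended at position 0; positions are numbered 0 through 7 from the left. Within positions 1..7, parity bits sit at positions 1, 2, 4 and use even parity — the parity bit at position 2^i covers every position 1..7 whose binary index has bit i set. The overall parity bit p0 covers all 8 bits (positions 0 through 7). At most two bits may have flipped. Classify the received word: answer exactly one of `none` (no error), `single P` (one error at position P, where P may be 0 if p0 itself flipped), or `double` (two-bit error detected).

single 6

s1: b1⊕b3⊕b5⊕b7 = 1⊕1⊕1⊕1 = 0
s2: b2⊕b3⊕b6⊕b7 = 0⊕1⊕1⊕1 = 1
s4: b4⊕b5⊕b6⊕b7 = 0⊕1⊕1⊕1 = 1
Syndrome (s4...s1) = 110 → position 6.
Overall parity (XOR of all 8 bits, including p0): 0⊕1⊕0⊕1⊕0⊕1⊕1⊕1 = 1
Overall=1, syndrome position=6 → single-bit error at position 6.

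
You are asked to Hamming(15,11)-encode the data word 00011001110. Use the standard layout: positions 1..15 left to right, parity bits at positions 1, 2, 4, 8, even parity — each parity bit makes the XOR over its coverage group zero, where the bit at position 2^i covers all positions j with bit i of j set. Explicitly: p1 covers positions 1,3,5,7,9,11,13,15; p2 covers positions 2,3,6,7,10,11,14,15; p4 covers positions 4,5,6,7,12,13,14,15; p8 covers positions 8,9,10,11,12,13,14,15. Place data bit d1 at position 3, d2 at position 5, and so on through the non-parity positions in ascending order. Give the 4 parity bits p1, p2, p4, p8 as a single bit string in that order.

1000

Place data bits at non-power-of-two positions: b3=0, b5=0, b6=0, b7=1, b9=1, b10=0, b11=0, b12=1, b13=1, b14=1, b15=0.
p1 = XOR of data positions {3,5,7,9,11,13,15} = 0⊕0⊕1⊕1⊕0⊕1⊕0 = 1
p2 = XOR of data positions {3,6,7,10,11,14,15} = 0⊕0⊕1⊕0⊕0⊕1⊕0 = 0
p4 = XOR of data positions {5,6,7,12,13,14,15} = 0⊕0⊕1⊕1⊕1⊕1⊕0 = 0
p8 = XOR of data positions {9,10,11,12,13,14,15} = 1⊕0⊕0⊕1⊕1⊕1⊕0 = 0
Parity bits p1,p2,p4,p8 = 1000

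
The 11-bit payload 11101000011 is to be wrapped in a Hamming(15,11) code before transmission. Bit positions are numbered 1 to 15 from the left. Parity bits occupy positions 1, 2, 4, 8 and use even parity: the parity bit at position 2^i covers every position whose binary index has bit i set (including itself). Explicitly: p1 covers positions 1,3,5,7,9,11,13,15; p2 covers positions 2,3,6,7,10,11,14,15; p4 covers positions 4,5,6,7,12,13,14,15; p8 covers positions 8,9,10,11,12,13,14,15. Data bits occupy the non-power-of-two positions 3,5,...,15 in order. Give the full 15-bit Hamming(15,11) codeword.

001011011000011

Place data bits at non-power-of-two positions: b3=1, b5=1, b6=1, b7=0, b9=1, b10=0, b11=0, b12=0, b13=0, b14=1, b15=1.
p1 = XOR of data positions {3,5,7,9,11,13,15} = 1⊕1⊕0⊕1⊕0⊕0⊕1 = 0
p2 = XOR of data positions {3,6,7,10,11,14,15} = 1⊕1⊕0⊕0⊕0⊕1⊕1 = 0
p4 = XOR of data positions {5,6,7,12,13,14,15} = 1⊕1⊕0⊕0⊕0⊕1⊕1 = 0
p8 = XOR of data positions {9,10,11,12,13,14,15} = 1⊕0⊕0⊕0⊕0⊕1⊕1 = 1
Codeword b1..b15 = 001011011000011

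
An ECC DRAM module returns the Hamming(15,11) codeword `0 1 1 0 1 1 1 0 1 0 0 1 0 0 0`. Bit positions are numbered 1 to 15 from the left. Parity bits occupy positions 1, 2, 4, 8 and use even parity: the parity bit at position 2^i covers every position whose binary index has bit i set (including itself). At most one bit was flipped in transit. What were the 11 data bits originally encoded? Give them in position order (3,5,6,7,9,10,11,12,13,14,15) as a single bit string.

s1: b1⊕b3⊕b5⊕b7⊕b9⊕b11⊕b13⊕b15 = 0⊕1⊕1⊕1⊕1⊕0⊕0⊕0 = 0
s2: b2⊕b3⊕b6⊕b7⊕b10⊕b11⊕b14⊕b15 = 1⊕1⊕1⊕1⊕0⊕0⊕0⊕0 = 0
s4: b4⊕b5⊕b6⊕b7⊕b12⊕b13⊕b14⊕b15 = 0⊕1⊕1⊕1⊕1⊕0⊕0⊕0 = 0
s8: b8⊕b9⊕b10⊕b11⊕b12⊕b13⊕b14⊕b15 = 0⊕1⊕0⊕0⊕1⊕0⊕0⊕0 = 0
Syndrome (s8...s1) = 0000 → position 0 (no error).
No correction needed.
Data bits at positions 3,5,6,7,9,10,11,12,13,14,15: 11111001000

11111001000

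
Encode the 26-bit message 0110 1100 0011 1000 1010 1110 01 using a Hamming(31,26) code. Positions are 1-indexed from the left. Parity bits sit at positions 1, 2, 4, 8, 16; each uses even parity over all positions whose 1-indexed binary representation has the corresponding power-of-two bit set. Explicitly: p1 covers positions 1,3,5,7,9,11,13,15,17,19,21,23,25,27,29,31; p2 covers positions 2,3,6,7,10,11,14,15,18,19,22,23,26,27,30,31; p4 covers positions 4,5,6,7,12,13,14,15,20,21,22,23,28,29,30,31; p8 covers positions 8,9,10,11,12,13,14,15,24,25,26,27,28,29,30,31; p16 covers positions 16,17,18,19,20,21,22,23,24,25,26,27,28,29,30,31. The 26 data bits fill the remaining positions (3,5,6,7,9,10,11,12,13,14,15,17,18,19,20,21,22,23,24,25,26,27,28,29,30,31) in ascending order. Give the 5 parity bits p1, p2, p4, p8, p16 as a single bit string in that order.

Place data bits at non-power-of-two positions: b3=0, b5=1, b6=1, b7=0, b9=1, b10=1, b11=0, b12=0, b13=0, b14=0, b15=1, b17=1, b18=1, b19=0, b20=0, b21=0, b22=1, b23=0, b24=1, b25=0, b26=1, b27=1, b28=1, b29=0, b30=0, b31=1.
p1 = XOR of data positions {3,5,7,9,11,13,15,17,19,21,23,25,27,29,31} = 0⊕1⊕0⊕1⊕0⊕0⊕1⊕1⊕0⊕0⊕0⊕0⊕1⊕0⊕1 = 0
p2 = XOR of data positions {3,6,7,10,11,14,15,18,19,22,23,26,27,30,31} = 0⊕1⊕0⊕1⊕0⊕0⊕1⊕1⊕0⊕1⊕0⊕1⊕1⊕0⊕1 = 0
p4 = XOR of data positions {5,6,7,12,13,14,15,20,21,22,23,28,29,30,31} = 1⊕1⊕0⊕0⊕0⊕0⊕1⊕0⊕0⊕1⊕0⊕1⊕0⊕0⊕1 = 0
p8 = XOR of data positions {9,10,11,12,13,14,15,24,25,26,27,28,29,30,31} = 1⊕1⊕0⊕0⊕0⊕0⊕1⊕1⊕0⊕1⊕1⊕1⊕0⊕0⊕1 = 0
p16 = XOR of data positions {17,18,19,20,21,22,23,24,25,26,27,28,29,30,31} = 1⊕1⊕0⊕0⊕0⊕1⊕0⊕1⊕0⊕1⊕1⊕1⊕0⊕0⊕1 = 0
Parity bits p1,p2,p4,p8,p16 = 00000

00000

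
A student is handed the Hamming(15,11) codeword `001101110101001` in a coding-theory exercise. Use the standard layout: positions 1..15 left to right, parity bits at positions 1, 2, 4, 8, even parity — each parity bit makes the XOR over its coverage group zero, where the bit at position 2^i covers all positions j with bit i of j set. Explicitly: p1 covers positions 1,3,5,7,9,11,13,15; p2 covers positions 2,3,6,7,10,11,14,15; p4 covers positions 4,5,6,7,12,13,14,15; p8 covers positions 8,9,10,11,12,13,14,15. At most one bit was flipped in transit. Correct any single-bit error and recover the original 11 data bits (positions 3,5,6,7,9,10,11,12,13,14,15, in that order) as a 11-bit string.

s1: b1⊕b3⊕b5⊕b7⊕b9⊕b11⊕b13⊕b15 = 0⊕1⊕0⊕1⊕0⊕0⊕0⊕1 = 1
s2: b2⊕b3⊕b6⊕b7⊕b10⊕b11⊕b14⊕b15 = 0⊕1⊕1⊕1⊕1⊕0⊕0⊕1 = 1
s4: b4⊕b5⊕b6⊕b7⊕b12⊕b13⊕b14⊕b15 = 1⊕0⊕1⊕1⊕1⊕0⊕0⊕1 = 1
s8: b8⊕b9⊕b10⊕b11⊕b12⊕b13⊕b14⊕b15 = 1⊕0⊕1⊕0⊕1⊕0⊕0⊕1 = 0
Syndrome (s8...s1) = 0111 → position 7.
Flip bit 7: corrected codeword = 001101010101001
Data bits at positions 3,5,6,7,9,10,11,12,13,14,15: 10100101001

10100101001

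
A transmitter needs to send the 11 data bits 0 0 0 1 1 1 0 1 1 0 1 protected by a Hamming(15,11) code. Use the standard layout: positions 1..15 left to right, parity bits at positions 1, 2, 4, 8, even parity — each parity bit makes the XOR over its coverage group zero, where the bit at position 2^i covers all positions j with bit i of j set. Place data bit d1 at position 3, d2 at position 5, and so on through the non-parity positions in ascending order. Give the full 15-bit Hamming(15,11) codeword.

010000111101101

Place data bits at non-power-of-two positions: b3=0, b5=0, b6=0, b7=1, b9=1, b10=1, b11=0, b12=1, b13=1, b14=0, b15=1.
p1 = XOR of data positions {3,5,7,9,11,13,15} = 0⊕0⊕1⊕1⊕0⊕1⊕1 = 0
p2 = XOR of data positions {3,6,7,10,11,14,15} = 0⊕0⊕1⊕1⊕0⊕0⊕1 = 1
p4 = XOR of data positions {5,6,7,12,13,14,15} = 0⊕0⊕1⊕1⊕1⊕0⊕1 = 0
p8 = XOR of data positions {9,10,11,12,13,14,15} = 1⊕1⊕0⊕1⊕1⊕0⊕1 = 1
Codeword b1..b15 = 010000111101101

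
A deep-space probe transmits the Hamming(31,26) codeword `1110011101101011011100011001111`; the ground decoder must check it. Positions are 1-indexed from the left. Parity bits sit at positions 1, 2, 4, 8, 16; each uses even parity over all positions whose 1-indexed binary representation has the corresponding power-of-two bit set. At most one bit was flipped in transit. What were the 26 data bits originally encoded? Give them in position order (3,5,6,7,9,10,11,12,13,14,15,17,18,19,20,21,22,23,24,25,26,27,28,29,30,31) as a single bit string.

s1: b1⊕b3⊕b5⊕b7⊕b9⊕b11⊕b13⊕b15⊕b17⊕b19⊕b21⊕b23⊕b25⊕b27⊕b29⊕b31 = 1⊕1⊕0⊕1⊕0⊕1⊕1⊕1⊕0⊕1⊕0⊕0⊕1⊕0⊕1⊕1 = 0
s2: b2⊕b3⊕b6⊕b7⊕b10⊕b11⊕b14⊕b15⊕b18⊕b19⊕b22⊕b23⊕b26⊕b27⊕b30⊕b31 = 1⊕1⊕1⊕1⊕1⊕1⊕0⊕1⊕1⊕1⊕0⊕0⊕0⊕0⊕1⊕1 = 1
s4: b4⊕b5⊕b6⊕b7⊕b12⊕b13⊕b14⊕b15⊕b20⊕b21⊕b22⊕b23⊕b28⊕b29⊕b30⊕b31 = 0⊕0⊕1⊕1⊕0⊕1⊕0⊕1⊕1⊕0⊕0⊕0⊕1⊕1⊕1⊕1 = 1
s8: b8⊕b9⊕b10⊕b11⊕b12⊕b13⊕b14⊕b15⊕b24⊕b25⊕b26⊕b27⊕b28⊕b29⊕b30⊕b31 = 1⊕0⊕1⊕1⊕0⊕1⊕0⊕1⊕1⊕1⊕0⊕0⊕1⊕1⊕1⊕1 = 1
s16: b16⊕b17⊕b18⊕b19⊕b20⊕b21⊕b22⊕b23⊕b24⊕b25⊕b26⊕b27⊕b28⊕b29⊕b30⊕b31 = 1⊕0⊕1⊕1⊕1⊕0⊕0⊕0⊕1⊕1⊕0⊕0⊕1⊕1⊕1⊕1 = 0
Syndrome (s16...s1) = 01110 → position 14.
Flip bit 14: corrected codeword = 1110011101101111011100011001111
Data bits at positions 3,5,6,7,9,10,11,12,13,14,15,17,18,19,20,21,22,23,24,25,26,27,28,29,30,31: 10110110111011100011001111

10110110111011100011001111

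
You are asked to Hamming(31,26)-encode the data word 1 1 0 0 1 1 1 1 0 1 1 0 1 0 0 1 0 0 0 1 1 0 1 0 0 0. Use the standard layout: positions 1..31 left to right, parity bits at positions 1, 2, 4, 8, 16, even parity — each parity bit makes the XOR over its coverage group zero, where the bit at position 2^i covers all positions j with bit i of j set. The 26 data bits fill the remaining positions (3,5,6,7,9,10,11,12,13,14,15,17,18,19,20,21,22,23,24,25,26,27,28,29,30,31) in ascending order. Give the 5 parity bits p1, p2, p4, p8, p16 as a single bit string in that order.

11011

Place data bits at non-power-of-two positions: b3=1, b5=1, b6=0, b7=0, b9=1, b10=1, b11=1, b12=1, b13=0, b14=1, b15=1, b17=0, b18=1, b19=0, b20=0, b21=1, b22=0, b23=0, b24=0, b25=1, b26=1, b27=0, b28=1, b29=0, b30=0, b31=0.
p1 = XOR of data positions {3,5,7,9,11,13,15,17,19,21,23,25,27,29,31} = 1⊕1⊕0⊕1⊕1⊕0⊕1⊕0⊕0⊕1⊕0⊕1⊕0⊕0⊕0 = 1
p2 = XOR of data positions {3,6,7,10,11,14,15,18,19,22,23,26,27,30,31} = 1⊕0⊕0⊕1⊕1⊕1⊕1⊕1⊕0⊕0⊕0⊕1⊕0⊕0⊕0 = 1
p4 = XOR of data positions {5,6,7,12,13,14,15,20,21,22,23,28,29,30,31} = 1⊕0⊕0⊕1⊕0⊕1⊕1⊕0⊕1⊕0⊕0⊕1⊕0⊕0⊕0 = 0
p8 = XOR of data positions {9,10,11,12,13,14,15,24,25,26,27,28,29,30,31} = 1⊕1⊕1⊕1⊕0⊕1⊕1⊕0⊕1⊕1⊕0⊕1⊕0⊕0⊕0 = 1
p16 = XOR of data positions {17,18,19,20,21,22,23,24,25,26,27,28,29,30,31} = 0⊕1⊕0⊕0⊕1⊕0⊕0⊕0⊕1⊕1⊕0⊕1⊕0⊕0⊕0 = 1
Parity bits p1,p2,p4,p8,p16 = 11011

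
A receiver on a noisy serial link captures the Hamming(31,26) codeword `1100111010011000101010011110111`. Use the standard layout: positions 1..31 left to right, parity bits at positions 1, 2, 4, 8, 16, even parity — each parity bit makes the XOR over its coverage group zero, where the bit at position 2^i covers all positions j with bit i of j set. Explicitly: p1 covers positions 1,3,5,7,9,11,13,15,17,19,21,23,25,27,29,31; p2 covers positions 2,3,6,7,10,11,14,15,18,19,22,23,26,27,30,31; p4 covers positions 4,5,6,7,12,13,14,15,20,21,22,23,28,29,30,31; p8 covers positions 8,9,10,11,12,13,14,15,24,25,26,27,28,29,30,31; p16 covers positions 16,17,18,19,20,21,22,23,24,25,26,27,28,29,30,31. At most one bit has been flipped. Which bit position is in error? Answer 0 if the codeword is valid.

4

s1: b1⊕b3⊕b5⊕b7⊕b9⊕b11⊕b13⊕b15⊕b17⊕b19⊕b21⊕b23⊕b25⊕b27⊕b29⊕b31 = 1⊕0⊕1⊕1⊕1⊕0⊕1⊕0⊕1⊕1⊕1⊕0⊕1⊕1⊕1⊕1 = 0
s2: b2⊕b3⊕b6⊕b7⊕b10⊕b11⊕b14⊕b15⊕b18⊕b19⊕b22⊕b23⊕b26⊕b27⊕b30⊕b31 = 1⊕0⊕1⊕1⊕0⊕0⊕0⊕0⊕0⊕1⊕0⊕0⊕1⊕1⊕1⊕1 = 0
s4: b4⊕b5⊕b6⊕b7⊕b12⊕b13⊕b14⊕b15⊕b20⊕b21⊕b22⊕b23⊕b28⊕b29⊕b30⊕b31 = 0⊕1⊕1⊕1⊕1⊕1⊕0⊕0⊕0⊕1⊕0⊕0⊕0⊕1⊕1⊕1 = 1
s8: b8⊕b9⊕b10⊕b11⊕b12⊕b13⊕b14⊕b15⊕b24⊕b25⊕b26⊕b27⊕b28⊕b29⊕b30⊕b31 = 0⊕1⊕0⊕0⊕1⊕1⊕0⊕0⊕1⊕1⊕1⊕1⊕0⊕1⊕1⊕1 = 0
s16: b16⊕b17⊕b18⊕b19⊕b20⊕b21⊕b22⊕b23⊕b24⊕b25⊕b26⊕b27⊕b28⊕b29⊕b30⊕b31 = 0⊕1⊕0⊕1⊕0⊕1⊕0⊕0⊕1⊕1⊕1⊕1⊕0⊕1⊕1⊕1 = 0
Syndrome (s16...s1) = 00100 → position 4.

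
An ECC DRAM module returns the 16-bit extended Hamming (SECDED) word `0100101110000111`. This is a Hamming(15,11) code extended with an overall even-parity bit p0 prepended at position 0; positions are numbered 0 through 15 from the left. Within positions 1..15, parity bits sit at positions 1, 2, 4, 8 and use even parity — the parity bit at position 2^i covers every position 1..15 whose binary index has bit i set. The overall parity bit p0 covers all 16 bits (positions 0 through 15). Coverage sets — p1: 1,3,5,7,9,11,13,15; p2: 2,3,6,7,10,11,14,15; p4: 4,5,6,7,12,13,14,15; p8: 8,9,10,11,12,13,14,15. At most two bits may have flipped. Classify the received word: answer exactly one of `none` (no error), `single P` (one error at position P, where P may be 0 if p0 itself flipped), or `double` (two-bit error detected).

s1: b1⊕b3⊕b5⊕b7⊕b9⊕b11⊕b13⊕b15 = 1⊕0⊕0⊕1⊕0⊕0⊕1⊕1 = 0
s2: b2⊕b3⊕b6⊕b7⊕b10⊕b11⊕b14⊕b15 = 0⊕0⊕1⊕1⊕0⊕0⊕1⊕1 = 0
s4: b4⊕b5⊕b6⊕b7⊕b12⊕b13⊕b14⊕b15 = 1⊕0⊕1⊕1⊕0⊕1⊕1⊕1 = 0
s8: b8⊕b9⊕b10⊕b11⊕b12⊕b13⊕b14⊕b15 = 1⊕0⊕0⊕0⊕0⊕1⊕1⊕1 = 0
Syndrome (s8...s1) = 0000 → position 0 (no error).
Overall parity (XOR of all 16 bits, including p0): 0⊕1⊕0⊕0⊕1⊕0⊕1⊕1⊕1⊕0⊕0⊕0⊕0⊕1⊕1⊕1 = 0
Overall=0, syndrome position=0 → no error.

none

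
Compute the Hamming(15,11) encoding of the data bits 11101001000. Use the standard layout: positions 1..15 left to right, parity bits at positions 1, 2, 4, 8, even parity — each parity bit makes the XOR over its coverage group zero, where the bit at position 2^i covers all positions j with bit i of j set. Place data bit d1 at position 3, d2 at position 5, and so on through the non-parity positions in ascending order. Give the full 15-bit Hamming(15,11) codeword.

101111001001000

Place data bits at non-power-of-two positions: b3=1, b5=1, b6=1, b7=0, b9=1, b10=0, b11=0, b12=1, b13=0, b14=0, b15=0.
p1 = XOR of data positions {3,5,7,9,11,13,15} = 1⊕1⊕0⊕1⊕0⊕0⊕0 = 1
p2 = XOR of data positions {3,6,7,10,11,14,15} = 1⊕1⊕0⊕0⊕0⊕0⊕0 = 0
p4 = XOR of data positions {5,6,7,12,13,14,15} = 1⊕1⊕0⊕1⊕0⊕0⊕0 = 1
p8 = XOR of data positions {9,10,11,12,13,14,15} = 1⊕0⊕0⊕1⊕0⊕0⊕0 = 0
Codeword b1..b15 = 101111001001000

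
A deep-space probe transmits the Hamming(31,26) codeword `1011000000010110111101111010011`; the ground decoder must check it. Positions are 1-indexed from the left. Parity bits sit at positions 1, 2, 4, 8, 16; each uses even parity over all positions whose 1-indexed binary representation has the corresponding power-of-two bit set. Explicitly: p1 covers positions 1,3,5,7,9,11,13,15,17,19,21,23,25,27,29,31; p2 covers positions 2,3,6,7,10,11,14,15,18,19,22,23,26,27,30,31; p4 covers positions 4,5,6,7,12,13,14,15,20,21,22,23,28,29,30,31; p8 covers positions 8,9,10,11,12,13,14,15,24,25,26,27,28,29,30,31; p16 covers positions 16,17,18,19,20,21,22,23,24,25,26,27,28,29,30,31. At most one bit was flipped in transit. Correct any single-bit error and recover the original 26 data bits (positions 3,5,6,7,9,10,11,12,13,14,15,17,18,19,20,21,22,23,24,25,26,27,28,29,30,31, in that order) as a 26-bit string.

s1: b1⊕b3⊕b5⊕b7⊕b9⊕b11⊕b13⊕b15⊕b17⊕b19⊕b21⊕b23⊕b25⊕b27⊕b29⊕b31 = 1⊕1⊕0⊕0⊕0⊕0⊕0⊕1⊕1⊕1⊕0⊕1⊕1⊕1⊕0⊕1 = 1
s2: b2⊕b3⊕b6⊕b7⊕b10⊕b11⊕b14⊕b15⊕b18⊕b19⊕b22⊕b23⊕b26⊕b27⊕b30⊕b31 = 0⊕1⊕0⊕0⊕0⊕0⊕1⊕1⊕1⊕1⊕1⊕1⊕0⊕1⊕1⊕1 = 0
s4: b4⊕b5⊕b6⊕b7⊕b12⊕b13⊕b14⊕b15⊕b20⊕b21⊕b22⊕b23⊕b28⊕b29⊕b30⊕b31 = 1⊕0⊕0⊕0⊕1⊕0⊕1⊕1⊕1⊕0⊕1⊕1⊕0⊕0⊕1⊕1 = 1
s8: b8⊕b9⊕b10⊕b11⊕b12⊕b13⊕b14⊕b15⊕b24⊕b25⊕b26⊕b27⊕b28⊕b29⊕b30⊕b31 = 0⊕0⊕0⊕0⊕1⊕0⊕1⊕1⊕1⊕1⊕0⊕1⊕0⊕0⊕1⊕1 = 0
s16: b16⊕b17⊕b18⊕b19⊕b20⊕b21⊕b22⊕b23⊕b24⊕b25⊕b26⊕b27⊕b28⊕b29⊕b30⊕b31 = 0⊕1⊕1⊕1⊕1⊕0⊕1⊕1⊕1⊕1⊕0⊕1⊕0⊕0⊕1⊕1 = 1
Syndrome (s16...s1) = 10101 → position 21.
Flip bit 21: corrected codeword = 1011000000010110111111111010011
Data bits at positions 3,5,6,7,9,10,11,12,13,14,15,17,18,19,20,21,22,23,24,25,26,27,28,29,30,31: 10000001011111111111010011

10000001011111111111010011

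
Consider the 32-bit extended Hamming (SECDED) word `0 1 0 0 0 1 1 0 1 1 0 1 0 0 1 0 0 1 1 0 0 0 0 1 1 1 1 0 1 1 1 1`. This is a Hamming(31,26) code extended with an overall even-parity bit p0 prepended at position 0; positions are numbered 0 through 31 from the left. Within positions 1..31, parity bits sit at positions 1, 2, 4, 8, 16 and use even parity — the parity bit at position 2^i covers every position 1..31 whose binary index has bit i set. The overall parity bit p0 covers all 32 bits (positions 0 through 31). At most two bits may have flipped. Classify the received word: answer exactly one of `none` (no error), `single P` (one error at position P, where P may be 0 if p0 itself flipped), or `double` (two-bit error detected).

single 9

s1: b1⊕b3⊕b5⊕b7⊕b9⊕b11⊕b13⊕b15⊕b17⊕b19⊕b21⊕b23⊕b25⊕b27⊕b29⊕b31 = 1⊕0⊕1⊕0⊕1⊕1⊕0⊕0⊕1⊕0⊕0⊕1⊕1⊕0⊕1⊕1 = 1
s2: b2⊕b3⊕b6⊕b7⊕b10⊕b11⊕b14⊕b15⊕b18⊕b19⊕b22⊕b23⊕b26⊕b27⊕b30⊕b31 = 0⊕0⊕1⊕0⊕0⊕1⊕1⊕0⊕1⊕0⊕0⊕1⊕1⊕0⊕1⊕1 = 0
s4: b4⊕b5⊕b6⊕b7⊕b12⊕b13⊕b14⊕b15⊕b20⊕b21⊕b22⊕b23⊕b28⊕b29⊕b30⊕b31 = 0⊕1⊕1⊕0⊕0⊕0⊕1⊕0⊕0⊕0⊕0⊕1⊕1⊕1⊕1⊕1 = 0
s8: b8⊕b9⊕b10⊕b11⊕b12⊕b13⊕b14⊕b15⊕b24⊕b25⊕b26⊕b27⊕b28⊕b29⊕b30⊕b31 = 1⊕1⊕0⊕1⊕0⊕0⊕1⊕0⊕1⊕1⊕1⊕0⊕1⊕1⊕1⊕1 = 1
s16: b16⊕b17⊕b18⊕b19⊕b20⊕b21⊕b22⊕b23⊕b24⊕b25⊕b26⊕b27⊕b28⊕b29⊕b30⊕b31 = 0⊕1⊕1⊕0⊕0⊕0⊕0⊕1⊕1⊕1⊕1⊕0⊕1⊕1⊕1⊕1 = 0
Syndrome (s16...s1) = 01001 → position 9.
Overall parity (XOR of all 32 bits, including p0): 0⊕1⊕0⊕0⊕0⊕1⊕1⊕0⊕1⊕1⊕0⊕1⊕0⊕0⊕1⊕0⊕0⊕1⊕1⊕0⊕0⊕0⊕0⊕1⊕1⊕1⊕1⊕0⊕1⊕1⊕1⊕1 = 1
Overall=1, syndrome position=9 → single-bit error at position 9.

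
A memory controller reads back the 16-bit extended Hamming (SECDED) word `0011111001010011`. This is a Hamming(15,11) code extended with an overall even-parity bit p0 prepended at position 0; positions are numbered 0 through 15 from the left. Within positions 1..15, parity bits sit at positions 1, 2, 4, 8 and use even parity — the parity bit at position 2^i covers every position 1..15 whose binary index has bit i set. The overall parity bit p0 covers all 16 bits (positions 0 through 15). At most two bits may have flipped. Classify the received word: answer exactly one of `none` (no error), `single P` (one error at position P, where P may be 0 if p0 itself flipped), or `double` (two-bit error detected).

single 5

s1: b1⊕b3⊕b5⊕b7⊕b9⊕b11⊕b13⊕b15 = 0⊕1⊕1⊕0⊕1⊕1⊕0⊕1 = 1
s2: b2⊕b3⊕b6⊕b7⊕b10⊕b11⊕b14⊕b15 = 1⊕1⊕1⊕0⊕0⊕1⊕1⊕1 = 0
s4: b4⊕b5⊕b6⊕b7⊕b12⊕b13⊕b14⊕b15 = 1⊕1⊕1⊕0⊕0⊕0⊕1⊕1 = 1
s8: b8⊕b9⊕b10⊕b11⊕b12⊕b13⊕b14⊕b15 = 0⊕1⊕0⊕1⊕0⊕0⊕1⊕1 = 0
Syndrome (s8...s1) = 0101 → position 5.
Overall parity (XOR of all 16 bits, including p0): 0⊕0⊕1⊕1⊕1⊕1⊕1⊕0⊕0⊕1⊕0⊕1⊕0⊕0⊕1⊕1 = 1
Overall=1, syndrome position=5 → single-bit error at position 5.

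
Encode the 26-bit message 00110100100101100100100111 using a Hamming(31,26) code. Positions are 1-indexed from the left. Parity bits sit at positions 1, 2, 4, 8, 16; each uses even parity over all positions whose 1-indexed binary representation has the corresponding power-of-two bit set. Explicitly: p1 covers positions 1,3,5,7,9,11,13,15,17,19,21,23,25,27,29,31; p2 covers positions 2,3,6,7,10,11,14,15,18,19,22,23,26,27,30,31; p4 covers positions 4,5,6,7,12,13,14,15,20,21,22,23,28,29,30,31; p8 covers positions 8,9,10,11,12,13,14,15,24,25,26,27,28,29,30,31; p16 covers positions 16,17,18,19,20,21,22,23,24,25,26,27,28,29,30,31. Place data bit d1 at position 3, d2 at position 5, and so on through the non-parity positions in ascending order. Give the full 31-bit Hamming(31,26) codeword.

1000011001001000101100100100111

Place data bits at non-power-of-two positions: b3=0, b5=0, b6=1, b7=1, b9=0, b10=1, b11=0, b12=0, b13=1, b14=0, b15=0, b17=1, b18=0, b19=1, b20=1, b21=0, b22=0, b23=1, b24=0, b25=0, b26=1, b27=0, b28=0, b29=1, b30=1, b31=1.
p1 = XOR of data positions {3,5,7,9,11,13,15,17,19,21,23,25,27,29,31} = 0⊕0⊕1⊕0⊕0⊕1⊕0⊕1⊕1⊕0⊕1⊕0⊕0⊕1⊕1 = 1
p2 = XOR of data positions {3,6,7,10,11,14,15,18,19,22,23,26,27,30,31} = 0⊕1⊕1⊕1⊕0⊕0⊕0⊕0⊕1⊕0⊕1⊕1⊕0⊕1⊕1 = 0
p4 = XOR of data positions {5,6,7,12,13,14,15,20,21,22,23,28,29,30,31} = 0⊕1⊕1⊕0⊕1⊕0⊕0⊕1⊕0⊕0⊕1⊕0⊕1⊕1⊕1 = 0
p8 = XOR of data positions {9,10,11,12,13,14,15,24,25,26,27,28,29,30,31} = 0⊕1⊕0⊕0⊕1⊕0⊕0⊕0⊕0⊕1⊕0⊕0⊕1⊕1⊕1 = 0
p16 = XOR of data positions {17,18,19,20,21,22,23,24,25,26,27,28,29,30,31} = 1⊕0⊕1⊕1⊕0⊕0⊕1⊕0⊕0⊕1⊕0⊕0⊕1⊕1⊕1 = 0
Codeword b1..b31 = 1000011001001000101100100100111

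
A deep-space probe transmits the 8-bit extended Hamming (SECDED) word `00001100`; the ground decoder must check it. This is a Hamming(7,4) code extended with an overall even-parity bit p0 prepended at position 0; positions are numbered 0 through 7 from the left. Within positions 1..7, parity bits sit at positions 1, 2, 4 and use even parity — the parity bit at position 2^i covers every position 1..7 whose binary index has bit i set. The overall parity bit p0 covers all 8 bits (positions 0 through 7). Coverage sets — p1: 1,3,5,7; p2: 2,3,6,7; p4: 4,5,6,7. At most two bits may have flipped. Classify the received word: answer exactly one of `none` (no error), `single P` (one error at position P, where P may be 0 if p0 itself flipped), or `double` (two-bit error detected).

double

s1: b1⊕b3⊕b5⊕b7 = 0⊕0⊕1⊕0 = 1
s2: b2⊕b3⊕b6⊕b7 = 0⊕0⊕0⊕0 = 0
s4: b4⊕b5⊕b6⊕b7 = 1⊕1⊕0⊕0 = 0
Syndrome (s4...s1) = 001 → position 1.
Overall parity (XOR of all 8 bits, including p0): 0⊕0⊕0⊕0⊕1⊕1⊕0⊕0 = 0
Overall=0, syndrome position=1 → double-bit error detected (uncorrectable).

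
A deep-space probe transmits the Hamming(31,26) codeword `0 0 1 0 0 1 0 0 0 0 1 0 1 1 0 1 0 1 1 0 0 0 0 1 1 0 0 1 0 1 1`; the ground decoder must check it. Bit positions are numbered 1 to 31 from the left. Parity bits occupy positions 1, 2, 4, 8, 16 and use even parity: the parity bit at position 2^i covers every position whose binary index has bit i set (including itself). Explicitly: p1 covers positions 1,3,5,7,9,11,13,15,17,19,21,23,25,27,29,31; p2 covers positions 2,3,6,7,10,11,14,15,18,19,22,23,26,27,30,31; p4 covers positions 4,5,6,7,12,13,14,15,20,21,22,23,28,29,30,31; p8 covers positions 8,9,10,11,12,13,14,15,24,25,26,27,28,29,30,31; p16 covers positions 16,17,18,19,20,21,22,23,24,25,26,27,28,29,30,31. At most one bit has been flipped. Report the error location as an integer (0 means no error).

0

s1: b1⊕b3⊕b5⊕b7⊕b9⊕b11⊕b13⊕b15⊕b17⊕b19⊕b21⊕b23⊕b25⊕b27⊕b29⊕b31 = 0⊕1⊕0⊕0⊕0⊕1⊕1⊕0⊕0⊕1⊕0⊕0⊕1⊕0⊕0⊕1 = 0
s2: b2⊕b3⊕b6⊕b7⊕b10⊕b11⊕b14⊕b15⊕b18⊕b19⊕b22⊕b23⊕b26⊕b27⊕b30⊕b31 = 0⊕1⊕1⊕0⊕0⊕1⊕1⊕0⊕1⊕1⊕0⊕0⊕0⊕0⊕1⊕1 = 0
s4: b4⊕b5⊕b6⊕b7⊕b12⊕b13⊕b14⊕b15⊕b20⊕b21⊕b22⊕b23⊕b28⊕b29⊕b30⊕b31 = 0⊕0⊕1⊕0⊕0⊕1⊕1⊕0⊕0⊕0⊕0⊕0⊕1⊕0⊕1⊕1 = 0
s8: b8⊕b9⊕b10⊕b11⊕b12⊕b13⊕b14⊕b15⊕b24⊕b25⊕b26⊕b27⊕b28⊕b29⊕b30⊕b31 = 0⊕0⊕0⊕1⊕0⊕1⊕1⊕0⊕1⊕1⊕0⊕0⊕1⊕0⊕1⊕1 = 0
s16: b16⊕b17⊕b18⊕b19⊕b20⊕b21⊕b22⊕b23⊕b24⊕b25⊕b26⊕b27⊕b28⊕b29⊕b30⊕b31 = 1⊕0⊕1⊕1⊕0⊕0⊕0⊕0⊕1⊕1⊕0⊕0⊕1⊕0⊕1⊕1 = 0
Syndrome (s16...s1) = 00000 → position 0 (no error).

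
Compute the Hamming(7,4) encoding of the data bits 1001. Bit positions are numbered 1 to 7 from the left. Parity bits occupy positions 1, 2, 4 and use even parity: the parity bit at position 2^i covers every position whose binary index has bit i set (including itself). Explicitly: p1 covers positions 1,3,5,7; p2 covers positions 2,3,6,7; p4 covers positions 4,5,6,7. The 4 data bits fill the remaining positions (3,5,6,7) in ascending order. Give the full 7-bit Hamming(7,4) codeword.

0011001

Place data bits at non-power-of-two positions: b3=1, b5=0, b6=0, b7=1.
p1 = XOR of data positions {3,5,7} = 1⊕0⊕1 = 0
p2 = XOR of data positions {3,6,7} = 1⊕0⊕1 = 0
p4 = XOR of data positions {5,6,7} = 0⊕0⊕1 = 1
Codeword b1..b7 = 0011001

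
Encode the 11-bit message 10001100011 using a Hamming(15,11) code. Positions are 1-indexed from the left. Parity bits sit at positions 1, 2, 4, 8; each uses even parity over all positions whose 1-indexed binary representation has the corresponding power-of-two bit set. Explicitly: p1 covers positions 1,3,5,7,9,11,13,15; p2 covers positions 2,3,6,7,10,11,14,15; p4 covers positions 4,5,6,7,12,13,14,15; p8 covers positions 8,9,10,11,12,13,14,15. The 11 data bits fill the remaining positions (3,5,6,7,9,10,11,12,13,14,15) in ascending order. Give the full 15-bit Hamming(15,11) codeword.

101000001100011

Place data bits at non-power-of-two positions: b3=1, b5=0, b6=0, b7=0, b9=1, b10=1, b11=0, b12=0, b13=0, b14=1, b15=1.
p1 = XOR of data positions {3,5,7,9,11,13,15} = 1⊕0⊕0⊕1⊕0⊕0⊕1 = 1
p2 = XOR of data positions {3,6,7,10,11,14,15} = 1⊕0⊕0⊕1⊕0⊕1⊕1 = 0
p4 = XOR of data positions {5,6,7,12,13,14,15} = 0⊕0⊕0⊕0⊕0⊕1⊕1 = 0
p8 = XOR of data positions {9,10,11,12,13,14,15} = 1⊕1⊕0⊕0⊕0⊕1⊕1 = 0
Codeword b1..b15 = 101000001100011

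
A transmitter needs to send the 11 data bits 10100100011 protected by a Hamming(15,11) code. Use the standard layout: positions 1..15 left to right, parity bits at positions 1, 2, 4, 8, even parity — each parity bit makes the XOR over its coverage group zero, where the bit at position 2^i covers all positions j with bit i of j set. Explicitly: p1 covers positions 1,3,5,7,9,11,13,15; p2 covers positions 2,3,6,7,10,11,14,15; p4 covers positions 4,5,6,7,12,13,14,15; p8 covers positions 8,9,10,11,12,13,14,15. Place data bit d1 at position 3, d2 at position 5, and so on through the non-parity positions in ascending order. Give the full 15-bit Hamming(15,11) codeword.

Place data bits at non-power-of-two positions: b3=1, b5=0, b6=1, b7=0, b9=0, b10=1, b11=0, b12=0, b13=0, b14=1, b15=1.
p1 = XOR of data positions {3,5,7,9,11,13,15} = 1⊕0⊕0⊕0⊕0⊕0⊕1 = 0
p2 = XOR of data positions {3,6,7,10,11,14,15} = 1⊕1⊕0⊕1⊕0⊕1⊕1 = 1
p4 = XOR of data positions {5,6,7,12,13,14,15} = 0⊕1⊕0⊕0⊕0⊕1⊕1 = 1
p8 = XOR of data positions {9,10,11,12,13,14,15} = 0⊕1⊕0⊕0⊕0⊕1⊕1 = 1
Codeword b1..b15 = 011101010100011

011101010100011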